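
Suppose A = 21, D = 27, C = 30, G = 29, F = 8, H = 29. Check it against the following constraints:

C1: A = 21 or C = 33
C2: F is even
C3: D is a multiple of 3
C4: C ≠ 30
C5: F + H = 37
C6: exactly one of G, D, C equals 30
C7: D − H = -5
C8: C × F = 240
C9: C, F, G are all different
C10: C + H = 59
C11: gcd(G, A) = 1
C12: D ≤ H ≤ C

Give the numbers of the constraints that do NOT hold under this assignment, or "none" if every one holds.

Violated: 4, 7.

C1: A = 21 = 21 (first disjunct)  ✔
C2: F = 8 is even  ✔
C3: 27 / 3 = 9, so 3 divides 27  ✔
C4: C = 30, but 30 is required to differ  ✘
C5: F + H = 8 + 29 = 37  ✔
C6: G=29, D=27, C=30; 1 of them equals 30  ✔
C7: D − H = 27 − 29 = -2, not -5  ✘
C8: C × F = 30 × 8 = 240  ✔
C9: values 30, 8, 29 are pairwise distinct  ✔
C10: C + H = 30 + 29 = 59  ✔
C11: gcd(29, 21) = 1  ✔
C12: values 27 ≤ 29 ≤ 30  ✔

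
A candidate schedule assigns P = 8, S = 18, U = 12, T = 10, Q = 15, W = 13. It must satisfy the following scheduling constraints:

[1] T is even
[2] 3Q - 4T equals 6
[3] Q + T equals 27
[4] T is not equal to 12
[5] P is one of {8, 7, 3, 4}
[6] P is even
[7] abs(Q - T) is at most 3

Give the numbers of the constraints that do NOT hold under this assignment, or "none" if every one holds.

Constraints 2, 3, 7 are violated.

[1] T = 10 is even — holds.
[2] 3Q - 4T = 3(15) - 4(10) = 5, not 6 — fails.
[3] Q + T = 15 + 10 = 25, not 27 — fails.
[4] T = 10, and 10 ≠ 12 — holds.
[5] P = 8 is in {8, 7, 3, 4} — holds.
[6] P = 8 is even — holds.
[7] abs(15 - 10) = 5; 5 > 3, exceeds bound 3 — fails.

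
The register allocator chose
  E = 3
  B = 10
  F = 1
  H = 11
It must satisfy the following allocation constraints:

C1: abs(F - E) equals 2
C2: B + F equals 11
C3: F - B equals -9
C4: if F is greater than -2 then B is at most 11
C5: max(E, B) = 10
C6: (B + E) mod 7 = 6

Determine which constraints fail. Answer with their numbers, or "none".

C1: abs(1 - 3) = 2  yes
C2: B + F = 10 + 1 = 11  yes
C3: F - B = 1 - 10 = -9  yes
C4: F = 1 > -2, so we need B ≤ 11; B = 10 ≤ 11  yes
C5: max(3, 10) = 10  yes
C6: B + E = 13; 13 mod 7 = 6  yes

None — every constraint holds.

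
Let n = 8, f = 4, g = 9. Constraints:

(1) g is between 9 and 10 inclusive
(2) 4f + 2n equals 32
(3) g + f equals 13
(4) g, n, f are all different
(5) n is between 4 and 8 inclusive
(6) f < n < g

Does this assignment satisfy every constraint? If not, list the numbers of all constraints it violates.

(1) g = 9 lies in [9, 10] — holds.
(2) 4f + 2n = 4(4) + 2(8) = 32 — holds.
(3) g + f = 9 + 4 = 13 — holds.
(4) values 9, 8, 4 are pairwise distinct — holds.
(5) n = 8 lies in [4, 8] — holds.
(6) values 4 < 8 < 9 — holds.

All constraints are satisfied.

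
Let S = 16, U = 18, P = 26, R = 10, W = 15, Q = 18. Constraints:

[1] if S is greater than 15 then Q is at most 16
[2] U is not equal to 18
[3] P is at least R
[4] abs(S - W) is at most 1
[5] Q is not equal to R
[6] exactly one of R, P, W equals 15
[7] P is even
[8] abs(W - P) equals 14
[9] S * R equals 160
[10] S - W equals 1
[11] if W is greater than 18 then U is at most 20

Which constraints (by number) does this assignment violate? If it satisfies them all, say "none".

[1] S = 16 > 15, so we need Q ≤ 16; but Q = 18 > 16 — violated.
[2] U = 18, but 18 is required to differ — violated.
[3] P = 26, R = 10; 26 ≥ 10 — OK.
[4] abs(16 - 15) = 1; 1 ≤ 1 — OK.
[5] Q = 18, R = 10; distinct — OK.
[6] R=10, P=26, W=15; 1 of them equals 15 — OK.
[7] P = 26 is even — OK.
[8] abs(15 - 26) = 11, not 14 — violated.
[9] S * R = 16 * 10 = 160 — OK.
[10] S - W = 16 - 15 = 1 — OK.
[11] W = 15, not > 18; antecedent false, conditional vacuously true — OK.

No — constraints 1, 2, and 8 are not satisfied.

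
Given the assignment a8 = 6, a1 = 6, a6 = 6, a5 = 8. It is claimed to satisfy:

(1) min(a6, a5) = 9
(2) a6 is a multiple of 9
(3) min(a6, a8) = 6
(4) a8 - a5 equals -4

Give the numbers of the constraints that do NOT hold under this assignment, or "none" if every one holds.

(1) min(6, 8) = 6, not 9 — fails.
(2) 6 = 9*0 + 6, so 9 does not divide 6 — fails.
(3) min(6, 6) = 6 — holds.
(4) a8 - a5 = 6 - 8 = -2, not -4 — fails.

Constraints 1, 2, and 4 do not hold.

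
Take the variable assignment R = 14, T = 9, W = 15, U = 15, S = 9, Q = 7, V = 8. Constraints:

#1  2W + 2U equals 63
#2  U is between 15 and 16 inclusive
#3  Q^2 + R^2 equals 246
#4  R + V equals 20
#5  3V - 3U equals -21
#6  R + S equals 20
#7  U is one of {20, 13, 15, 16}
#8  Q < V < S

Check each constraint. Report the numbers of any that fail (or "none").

No — constraints 1, 3, 4, 6 are not satisfied.

#1 2W + 2U = 2(15) + 2(15) = 60, not 63 — violated.
#2 U = 15 lies in [15, 16] — OK.
#3 Q^2 + R^2 = 7^2 + 14^2 = 49 + 196 = 245, not 246 — violated.
#4 R + V = 14 + 8 = 22, not 20 — violated.
#5 3V - 3U = 3(8) - 3(15) = -21 — OK.
#6 R + S = 14 + 9 = 23, not 20 — violated.
#7 U = 15 is in {20, 13, 15, 16} — OK.
#8 values 7 < 8 < 9 — OK.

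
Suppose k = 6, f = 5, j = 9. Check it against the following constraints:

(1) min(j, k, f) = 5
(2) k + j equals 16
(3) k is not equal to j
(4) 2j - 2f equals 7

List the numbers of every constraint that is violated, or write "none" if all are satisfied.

No — constraints 2, 4 are not satisfied.

(1) min(9, 6, 5) = 5  ✓
(2) k + j = 6 + 9 = 15, not 16  ✗
(3) k = 6, j = 9; distinct  ✓
(4) 2j - 2f = 2(9) - 2(5) = 8, not 7  ✗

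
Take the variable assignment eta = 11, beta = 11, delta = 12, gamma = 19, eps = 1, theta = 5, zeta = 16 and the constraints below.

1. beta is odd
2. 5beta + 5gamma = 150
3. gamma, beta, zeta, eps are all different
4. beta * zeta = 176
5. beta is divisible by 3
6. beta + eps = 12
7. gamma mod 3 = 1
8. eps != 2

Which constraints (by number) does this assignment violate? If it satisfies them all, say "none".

1. beta = 11 is odd  ✔
2. 5beta + 5gamma = 5(11) + 5(19) = 150  ✔
3. values 19, 11, 16, 1 are pairwise distinct  ✔
4. beta * zeta = 11 * 16 = 176  ✔
5. 11 = 3*3 + 2, so 3 does not divide 11  ✘
6. beta + eps = 11 + 1 = 12  ✔
7. 19 mod 3 = 1  ✔
8. eps = 1, and 1 ≠ 2  ✔

Constraint 5 does not hold.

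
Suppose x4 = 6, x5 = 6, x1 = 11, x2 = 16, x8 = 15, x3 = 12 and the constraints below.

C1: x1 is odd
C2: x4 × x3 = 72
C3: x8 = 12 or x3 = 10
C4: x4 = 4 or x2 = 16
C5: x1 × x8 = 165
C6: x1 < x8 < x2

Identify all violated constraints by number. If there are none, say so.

C1: x1 = 11 is odd  ✓
C2: x4 × x3 = 6 × 12 = 72  ✓
C3: x8 = 15 ≠ 12 and x3 = 12 ≠ 10; both disjuncts false  ✗
C4: x4 = 6 ≠ 4, but x2 = 16 = 16 (second disjunct)  ✓
C5: x1 × x8 = 11 × 15 = 165  ✓
C6: values 11 < 15 < 16  ✓

No — constraint 3 is not satisfied.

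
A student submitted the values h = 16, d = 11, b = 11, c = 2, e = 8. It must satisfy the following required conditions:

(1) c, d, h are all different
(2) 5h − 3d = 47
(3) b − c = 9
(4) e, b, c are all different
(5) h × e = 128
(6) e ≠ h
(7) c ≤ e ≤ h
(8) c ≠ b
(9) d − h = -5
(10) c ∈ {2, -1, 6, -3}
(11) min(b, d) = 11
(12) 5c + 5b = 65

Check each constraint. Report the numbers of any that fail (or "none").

None — every constraint holds.

(1) values 2, 11, 16 are pairwise distinct — satisfied.
(2) 5h − 3d = 5(16) − 3(11) = 47 — satisfied.
(3) b − c = 11 − 2 = 9 — satisfied.
(4) values 8, 11, 2 are pairwise distinct — satisfied.
(5) h × e = 16 × 8 = 128 — satisfied.
(6) e = 8, h = 16; distinct — satisfied.
(7) values 2 ≤ 8 ≤ 16 — satisfied.
(8) c = 2, b = 11; distinct — satisfied.
(9) d − h = 11 − 16 = -5 — satisfied.
(10) c = 2 is in {2, -1, 6, -3} — satisfied.
(11) min(11, 11) = 11 — satisfied.
(12) 5c + 5b = 5(2) + 5(11) = 65 — satisfied.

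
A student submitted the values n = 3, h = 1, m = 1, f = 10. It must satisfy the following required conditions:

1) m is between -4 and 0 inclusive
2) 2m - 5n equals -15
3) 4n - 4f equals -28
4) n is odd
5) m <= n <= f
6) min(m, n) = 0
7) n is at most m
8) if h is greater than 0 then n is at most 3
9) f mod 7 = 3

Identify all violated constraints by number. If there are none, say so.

Constraints 1, 2, 6, and 7 are violated.

1) m = 1 is outside [-4, 0]  false
2) 2m - 5n = 2(1) - 5(3) = -13, not -15  false
3) 4n - 4f = 4(3) - 4(10) = -28  true
4) n = 3 is odd  true
5) values 1 <= 3 <= 10  true
6) min(1, 3) = 1, not 0  false
7) n = 3, m = 1; 3 > 1 (want ≤)  false
8) h = 1 > 0, so we need n ≤ 3; n = 3 ≤ 3  true
9) 10 mod 7 = 3  true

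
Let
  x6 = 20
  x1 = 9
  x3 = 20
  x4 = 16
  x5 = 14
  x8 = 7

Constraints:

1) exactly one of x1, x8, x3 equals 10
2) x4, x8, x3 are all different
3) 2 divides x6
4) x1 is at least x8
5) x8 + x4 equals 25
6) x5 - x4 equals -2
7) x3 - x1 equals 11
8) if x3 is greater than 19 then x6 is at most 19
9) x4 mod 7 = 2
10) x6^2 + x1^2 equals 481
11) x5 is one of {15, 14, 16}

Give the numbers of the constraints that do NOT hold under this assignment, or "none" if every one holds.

1) x1=9, x8=7, x3=20; 0 of them equal 10, not exactly one  fails
2) values 16, 7, 20 are pairwise distinct  holds
3) 20 / 2 = 10, so 2 divides 20  holds
4) x1 = 9, x8 = 7; 9 ≥ 7  holds
5) x8 + x4 = 7 + 16 = 23, not 25  fails
6) x5 - x4 = 14 - 16 = -2  holds
7) x3 - x1 = 20 - 9 = 11  holds
8) x3 = 20 > 19, so we need x6 ≤ 19; but x6 = 20 > 19  fails
9) 16 mod 7 = 2  holds
10) x6^2 + x1^2 = 20^2 + 9^2 = 400 + 81 = 481  holds
11) x5 = 14 is in {15, 14, 16}  holds

Constraints 1, 5, and 8 are violated.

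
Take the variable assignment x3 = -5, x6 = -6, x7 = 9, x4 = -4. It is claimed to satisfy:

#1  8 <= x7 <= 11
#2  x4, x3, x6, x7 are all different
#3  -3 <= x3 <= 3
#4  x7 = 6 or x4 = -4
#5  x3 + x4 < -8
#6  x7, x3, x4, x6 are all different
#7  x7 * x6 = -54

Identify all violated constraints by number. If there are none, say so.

#1 x7 = 9 lies in [8, 11]  ✔
#2 values -4, -5, -6, 9 are pairwise distinct  ✔
#3 x3 = -5 is outside [-3, 3]  ✘
#4 x7 = 9 ≠ 6, but x4 = -4 = -4 (second disjunct)  ✔
#5 x3 + x4 = -5 + (-4) = -9; -9 < -8  ✔
#6 values 9, -5, -4, -6 are pairwise distinct  ✔
#7 x7 * x6 = 9 * (-6) = -54  ✔

The assignment fails constraint 3.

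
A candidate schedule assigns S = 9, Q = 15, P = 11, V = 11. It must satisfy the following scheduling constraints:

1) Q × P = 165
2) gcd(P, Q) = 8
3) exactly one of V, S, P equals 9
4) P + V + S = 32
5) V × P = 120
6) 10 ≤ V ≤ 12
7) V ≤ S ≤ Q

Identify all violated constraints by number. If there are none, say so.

1) Q × P = 15 × 11 = 165 — holds.
2) gcd(11, 15) = 1, not 8 — fails.
3) V=11, S=9, P=11; 1 of them equals 9 — holds.
4) P + V + S = 11 + 11 + 9 = 31, not 32 — fails.
5) V × P = 11 × 11 = 121, not 120 — fails.
6) V = 11 lies in [10, 12] — holds.
7) values 11, 9, 15; V = 11 is not ≤ S = 9 — fails.

Violated: 2, 4, 5, and 7.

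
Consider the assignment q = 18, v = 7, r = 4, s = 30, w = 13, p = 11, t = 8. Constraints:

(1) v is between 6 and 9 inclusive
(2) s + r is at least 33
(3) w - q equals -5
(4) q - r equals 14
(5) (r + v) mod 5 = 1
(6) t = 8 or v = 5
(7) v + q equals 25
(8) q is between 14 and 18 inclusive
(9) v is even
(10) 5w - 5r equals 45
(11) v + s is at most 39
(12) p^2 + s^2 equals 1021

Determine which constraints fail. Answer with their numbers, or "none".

The assignment fails constraint 9.

(1) v = 7 lies in [6, 9] — holds.
(2) s + r = 30 + 4 = 34; 34 ≥ 33 — holds.
(3) w - q = 13 - 18 = -5 — holds.
(4) q - r = 18 - 4 = 14 — holds.
(5) r + v = 11; 11 mod 5 = 1 — holds.
(6) t = 8 = 8 (first disjunct) — holds.
(7) v + q = 7 + 18 = 25 — holds.
(8) q = 18 lies in [14, 18] — holds.
(9) v = 7 is odd — fails.
(10) 5w - 5r = 5(13) - 5(4) = 45 — holds.
(11) v + s = 7 + 30 = 37; 37 ≤ 39 — holds.
(12) p^2 + s^2 = 11^2 + 30^2 = 121 + 900 = 1021 — holds.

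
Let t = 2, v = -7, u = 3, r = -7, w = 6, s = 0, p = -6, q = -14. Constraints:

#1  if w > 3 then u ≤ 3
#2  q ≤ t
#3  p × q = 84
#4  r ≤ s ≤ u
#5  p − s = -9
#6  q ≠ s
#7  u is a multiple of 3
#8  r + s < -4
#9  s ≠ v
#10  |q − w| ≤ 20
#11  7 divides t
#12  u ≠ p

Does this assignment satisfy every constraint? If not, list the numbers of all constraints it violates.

No — constraints 5 and 11 are not satisfied.

#1 w = 6 > 3, so we need u ≤ 3; u = 3 ≤ 3 — satisfied.
#2 q = -14, t = 2; -14 ≤ 2 — satisfied.
#3 p × q = -6 × (-14) = 84 — satisfied.
#4 values -7 ≤ 0 ≤ 3 — satisfied.
#5 p − s = -6 − 0 = -6, not -9 — violated.
#6 q = -14, s = 0; distinct — satisfied.
#7 3 / 3 = 1, so 3 divides 3 — satisfied.
#8 r + s = -7 + 0 = -7; -7 < -4 — satisfied.
#9 s = 0, v = -7; distinct — satisfied.
#10 |-14 − 6| = 20; 20 ≤ 20 — satisfied.
#11 2 = 7×0 + 2, so 7 does not divide 2 — violated.
#12 u = 3, p = -6; distinct — satisfied.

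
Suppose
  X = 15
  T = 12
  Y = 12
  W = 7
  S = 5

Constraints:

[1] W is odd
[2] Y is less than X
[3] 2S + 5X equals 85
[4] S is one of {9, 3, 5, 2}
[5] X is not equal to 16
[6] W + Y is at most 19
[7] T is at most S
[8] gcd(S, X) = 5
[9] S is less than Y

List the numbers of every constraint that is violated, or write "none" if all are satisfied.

[1] W = 7 is odd — satisfied.
[2] Y = 12, X = 15; 12 < 15 — satisfied.
[3] 2S + 5X = 2(5) + 5(15) = 85 — satisfied.
[4] S = 5 is in {9, 3, 5, 2} — satisfied.
[5] X = 15, and 15 ≠ 16 — satisfied.
[6] W + Y = 7 + 12 = 19; 19 ≤ 19 — satisfied.
[7] T = 12, S = 5; 12 > 5 (want ≤) — violated.
[8] gcd(5, 15) = 5 — satisfied.
[9] S = 5, Y = 12; 5 < 12 — satisfied.

Constraint 7 does not hold.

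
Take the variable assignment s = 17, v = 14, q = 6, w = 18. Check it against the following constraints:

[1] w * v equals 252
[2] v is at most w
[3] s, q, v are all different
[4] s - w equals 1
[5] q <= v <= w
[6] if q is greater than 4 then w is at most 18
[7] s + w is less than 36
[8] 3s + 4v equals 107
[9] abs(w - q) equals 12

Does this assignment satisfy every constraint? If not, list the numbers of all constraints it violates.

The assignment fails constraint 4.

[1] w * v = 18 * 14 = 252 — OK.
[2] v = 14, w = 18; 14 ≤ 18 — OK.
[3] values 17, 6, 14 are pairwise distinct — OK.
[4] s - w = 17 - 18 = -1, not 1 — violated.
[5] values 6 <= 14 <= 18 — OK.
[6] q = 6 > 4, so we need w ≤ 18; w = 18 ≤ 18 — OK.
[7] s + w = 17 + 18 = 35; 35 < 36 — OK.
[8] 3s + 4v = 3(17) + 4(14) = 107 — OK.
[9] abs(18 - 6) = 12 — OK.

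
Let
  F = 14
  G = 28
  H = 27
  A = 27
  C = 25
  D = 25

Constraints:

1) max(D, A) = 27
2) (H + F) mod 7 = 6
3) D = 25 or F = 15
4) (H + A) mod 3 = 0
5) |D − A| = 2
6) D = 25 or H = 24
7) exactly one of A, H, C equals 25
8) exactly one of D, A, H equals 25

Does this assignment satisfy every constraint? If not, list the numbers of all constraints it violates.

No violations.

1) max(25, 27) = 27  yes
2) H + F = 41; 41 mod 7 = 6  yes
3) D = 25 = 25 (first disjunct)  yes
4) H + A = 54; 54 mod 3 = 0  yes
5) |25 − 27| = 2  yes
6) D = 25 = 25 (first disjunct)  yes
7) A=27, H=27, C=25; 1 of them equals 25  yes
8) D=25, A=27, H=27; 1 of them equals 25  yes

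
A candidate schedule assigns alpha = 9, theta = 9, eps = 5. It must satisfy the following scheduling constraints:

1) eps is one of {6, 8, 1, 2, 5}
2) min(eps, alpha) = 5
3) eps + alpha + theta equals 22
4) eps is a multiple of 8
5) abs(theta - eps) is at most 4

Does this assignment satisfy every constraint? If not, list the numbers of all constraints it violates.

No — constraints 3, 4 are not satisfied.

1) eps = 5 is in {6, 8, 1, 2, 5}  ✓
2) min(5, 9) = 5  ✓
3) eps + alpha + theta = 5 + 9 + 9 = 23, not 22  ✗
4) 5 = 8*0 + 5, so 8 does not divide 5  ✗
5) abs(9 - 5) = 4; 4 ≤ 4  ✓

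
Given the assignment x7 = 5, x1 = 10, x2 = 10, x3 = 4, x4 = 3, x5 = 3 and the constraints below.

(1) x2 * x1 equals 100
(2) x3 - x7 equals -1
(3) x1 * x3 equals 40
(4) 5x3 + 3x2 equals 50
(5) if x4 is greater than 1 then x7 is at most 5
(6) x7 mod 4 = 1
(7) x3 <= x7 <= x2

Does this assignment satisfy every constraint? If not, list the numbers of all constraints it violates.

(1) x2 * x1 = 10 * 10 = 100 — holds.
(2) x3 - x7 = 4 - 5 = -1 — holds.
(3) x1 * x3 = 10 * 4 = 40 — holds.
(4) 5x3 + 3x2 = 5(4) + 3(10) = 50 — holds.
(5) x4 = 3 > 1, so we need x7 ≤ 5; x7 = 5 ≤ 5 — holds.
(6) 5 mod 4 = 1 — holds.
(7) values 4 <= 5 <= 10 — holds.

None — every constraint holds.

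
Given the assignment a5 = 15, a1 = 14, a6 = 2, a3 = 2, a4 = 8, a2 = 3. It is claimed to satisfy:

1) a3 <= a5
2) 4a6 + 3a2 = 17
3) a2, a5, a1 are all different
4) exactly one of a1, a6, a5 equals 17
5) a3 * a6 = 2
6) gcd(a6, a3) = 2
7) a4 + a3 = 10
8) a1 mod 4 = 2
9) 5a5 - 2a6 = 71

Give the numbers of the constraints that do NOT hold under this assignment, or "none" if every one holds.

1) a3 = 2, a5 = 15; 2 ≤ 15  ✓
2) 4a6 + 3a2 = 4(2) + 3(3) = 17  ✓
3) values 3, 15, 14 are pairwise distinct  ✓
4) a1=14, a6=2, a5=15; 0 of them equal 17, not exactly one  ✗
5) a3 * a6 = 2 * 2 = 4, not 2  ✗
6) gcd(2, 2) = 2  ✓
7) a4 + a3 = 8 + 2 = 10  ✓
8) 14 mod 4 = 2  ✓
9) 5a5 - 2a6 = 5(15) - 2(2) = 71  ✓

Constraints 4, 5 do not hold.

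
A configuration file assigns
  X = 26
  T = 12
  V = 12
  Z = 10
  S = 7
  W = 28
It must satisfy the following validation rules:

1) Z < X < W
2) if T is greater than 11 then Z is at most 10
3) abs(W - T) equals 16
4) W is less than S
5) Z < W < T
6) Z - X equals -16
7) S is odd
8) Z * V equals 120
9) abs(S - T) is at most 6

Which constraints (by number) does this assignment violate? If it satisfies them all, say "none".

Constraints 4, 5 do not hold.

1) values 10 < 26 < 28 — OK.
2) T = 12 > 11, so we need Z ≤ 10; Z = 10 ≤ 10 — OK.
3) abs(28 - 12) = 16 — OK.
4) W = 28, S = 7; 28 ≥ 7 (want <) — violated.
5) values 10, 28, 12; W = 28 is not < T = 12 — violated.
6) Z - X = 10 - 26 = -16 — OK.
7) S = 7 is odd — OK.
8) Z * V = 10 * 12 = 120 — OK.
9) abs(7 - 12) = 5; 5 ≤ 6 — OK.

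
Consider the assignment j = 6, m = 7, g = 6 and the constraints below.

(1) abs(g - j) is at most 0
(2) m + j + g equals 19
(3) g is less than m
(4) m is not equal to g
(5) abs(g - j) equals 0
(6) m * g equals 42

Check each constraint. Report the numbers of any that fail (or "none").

The assignment satisfies every constraint.

(1) abs(6 - 6) = 0; 0 ≤ 0 — satisfied.
(2) m + j + g = 7 + 6 + 6 = 19 — satisfied.
(3) g = 6, m = 7; 6 < 7 — satisfied.
(4) m = 7, g = 6; distinct — satisfied.
(5) abs(6 - 6) = 0 — satisfied.
(6) m * g = 7 * 6 = 42 — satisfied.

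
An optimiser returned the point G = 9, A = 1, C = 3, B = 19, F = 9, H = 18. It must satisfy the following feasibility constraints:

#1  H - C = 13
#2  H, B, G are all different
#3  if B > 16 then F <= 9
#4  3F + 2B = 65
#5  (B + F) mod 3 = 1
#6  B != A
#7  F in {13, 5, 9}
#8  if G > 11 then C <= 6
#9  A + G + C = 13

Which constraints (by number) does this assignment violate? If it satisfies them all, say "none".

Violated: 1.

#1 H - C = 18 - 3 = 15, not 13 — violated.
#2 values 18, 19, 9 are pairwise distinct — satisfied.
#3 B = 19 > 16, so we need F ≤ 9; F = 9 ≤ 9 — satisfied.
#4 3F + 2B = 3(9) + 2(19) = 65 — satisfied.
#5 B + F = 28; 28 mod 3 = 1 — satisfied.
#6 B = 19, A = 1; distinct — satisfied.
#7 F = 9 is in {13, 5, 9} — satisfied.
#8 G = 9, not > 11; antecedent false, conditional vacuously true — satisfied.
#9 A + G + C = 1 + 9 + 3 = 13 — satisfied.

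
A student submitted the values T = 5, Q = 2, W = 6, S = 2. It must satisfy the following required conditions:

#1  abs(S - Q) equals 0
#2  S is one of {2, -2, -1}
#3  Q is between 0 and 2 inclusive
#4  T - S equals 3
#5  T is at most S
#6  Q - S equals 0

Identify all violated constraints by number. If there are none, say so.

#1 abs(2 - 2) = 0  ✓
#2 S = 2 is in {2, -2, -1}  ✓
#3 Q = 2 lies in [0, 2]  ✓
#4 T - S = 5 - 2 = 3  ✓
#5 T = 5, S = 2; 5 > 2 (want ≤)  ✗
#6 Q - S = 2 - 2 = 0  ✓

Violated: 5.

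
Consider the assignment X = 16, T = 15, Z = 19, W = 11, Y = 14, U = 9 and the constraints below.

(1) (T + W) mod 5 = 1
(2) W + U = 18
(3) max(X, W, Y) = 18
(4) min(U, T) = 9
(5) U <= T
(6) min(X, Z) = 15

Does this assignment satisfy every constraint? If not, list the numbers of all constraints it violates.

(1) T + W = 26; 26 mod 5 = 1  ✔
(2) W + U = 11 + 9 = 20, not 18  ✘
(3) max(16, 11, 14) = 16, not 18  ✘
(4) min(9, 15) = 9  ✔
(5) U = 9, T = 15; 9 ≤ 15  ✔
(6) min(16, 19) = 16, not 15  ✘

No — constraints 2, 3, 6 are not satisfied.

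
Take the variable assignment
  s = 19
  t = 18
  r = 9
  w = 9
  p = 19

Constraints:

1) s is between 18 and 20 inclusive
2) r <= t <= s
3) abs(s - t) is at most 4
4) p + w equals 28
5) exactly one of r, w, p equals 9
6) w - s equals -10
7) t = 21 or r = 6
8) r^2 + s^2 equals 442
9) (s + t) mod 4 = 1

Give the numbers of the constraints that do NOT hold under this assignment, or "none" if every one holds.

1) s = 19 lies in [18, 20] — satisfied.
2) values 9 <= 18 <= 19 — satisfied.
3) abs(19 - 18) = 1; 1 ≤ 4 — satisfied.
4) p + w = 19 + 9 = 28 — satisfied.
5) r=9, w=9, p=19; 2 of them equal 9, not exactly one — violated.
6) w - s = 9 - 19 = -10 — satisfied.
7) t = 18 ≠ 21 and r = 9 ≠ 6; both disjuncts false — violated.
8) r^2 + s^2 = 9^2 + 19^2 = 81 + 361 = 442 — satisfied.
9) s + t = 37; 37 mod 4 = 1 — satisfied.

Constraints 5, 7 are violated.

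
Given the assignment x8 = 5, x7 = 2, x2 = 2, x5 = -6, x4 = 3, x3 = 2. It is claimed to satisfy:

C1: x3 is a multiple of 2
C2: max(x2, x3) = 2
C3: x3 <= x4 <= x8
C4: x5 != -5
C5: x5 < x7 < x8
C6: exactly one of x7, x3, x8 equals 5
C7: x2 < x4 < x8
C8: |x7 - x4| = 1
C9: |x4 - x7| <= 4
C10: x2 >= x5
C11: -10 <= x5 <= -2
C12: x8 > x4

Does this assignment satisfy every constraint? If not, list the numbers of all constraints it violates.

Yes — all constraints hold.

C1: 2 / 2 = 1, so 2 divides 2 — holds.
C2: max(2, 2) = 2 — holds.
C3: values 2 <= 3 <= 5 — holds.
C4: x5 = -6, and -6 ≠ -5 — holds.
C5: values -6 < 2 < 5 — holds.
C6: x7=2, x3=2, x8=5; 1 of them equals 5 — holds.
C7: values 2 < 3 < 5 — holds.
C8: |2 - 3| = 1 — holds.
C9: |3 - 2| = 1; 1 ≤ 4 — holds.
C10: x2 = 2, x5 = -6; 2 ≥ -6 — holds.
C11: x5 = -6 lies in [-10, -2] — holds.
C12: x8 = 5, x4 = 3; 5 > 3 — holds.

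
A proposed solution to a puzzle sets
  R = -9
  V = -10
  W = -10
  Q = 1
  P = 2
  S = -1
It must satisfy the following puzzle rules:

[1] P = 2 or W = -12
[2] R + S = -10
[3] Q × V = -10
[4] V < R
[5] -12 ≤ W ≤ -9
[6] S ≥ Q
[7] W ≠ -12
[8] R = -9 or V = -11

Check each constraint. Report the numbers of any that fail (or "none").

[1] P = 2 = 2 (first disjunct) — satisfied.
[2] R + S = -9 + (-1) = -10 — satisfied.
[3] Q × V = 1 × (-10) = -10 — satisfied.
[4] V = -10, R = -9; -10 < -9 — satisfied.
[5] W = -10 lies in [-12, -9] — satisfied.
[6] S = -1, Q = 1; -1 < 1 (want ≥) — violated.
[7] W = -10, and -10 ≠ -12 — satisfied.
[8] R = -9 = -9 (first disjunct) — satisfied.

No — constraint 6 is not satisfied.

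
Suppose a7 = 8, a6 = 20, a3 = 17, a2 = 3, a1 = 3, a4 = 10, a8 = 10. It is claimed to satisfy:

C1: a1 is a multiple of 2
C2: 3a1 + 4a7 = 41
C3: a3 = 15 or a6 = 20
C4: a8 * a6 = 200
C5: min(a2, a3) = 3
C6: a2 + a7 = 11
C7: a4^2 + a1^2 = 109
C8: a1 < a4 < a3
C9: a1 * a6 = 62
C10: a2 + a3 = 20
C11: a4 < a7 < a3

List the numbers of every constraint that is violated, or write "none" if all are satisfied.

Constraints 1, 9, and 11 do not hold.

C1: 3 = 2*1 + 1, so 2 does not divide 3 — violated.
C2: 3a1 + 4a7 = 3(3) + 4(8) = 41 — OK.
C3: a3 = 17 ≠ 15, but a6 = 20 = 20 (second disjunct) — OK.
C4: a8 * a6 = 10 * 20 = 200 — OK.
C5: min(3, 17) = 3 — OK.
C6: a2 + a7 = 3 + 8 = 11 — OK.
C7: a4^2 + a1^2 = 10^2 + 3^2 = 100 + 9 = 109 — OK.
C8: values 3 < 10 < 17 — OK.
C9: a1 * a6 = 3 * 20 = 60, not 62 — violated.
C10: a2 + a3 = 3 + 17 = 20 — OK.
C11: values 10, 8, 17; a4 = 10 is not < a7 = 8 — violated.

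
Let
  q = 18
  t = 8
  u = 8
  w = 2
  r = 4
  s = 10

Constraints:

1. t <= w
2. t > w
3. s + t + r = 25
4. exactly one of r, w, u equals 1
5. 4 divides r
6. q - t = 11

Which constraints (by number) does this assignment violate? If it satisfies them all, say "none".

1. t = 8, w = 2; 8 > 2 (want ≤) — fails.
2. t = 8, w = 2; 8 > 2 — holds.
3. s + t + r = 10 + 8 + 4 = 22, not 25 — fails.
4. r=4, w=2, u=8; 0 of them equal 1, not exactly one — fails.
5. 4 / 4 = 1, so 4 divides 4 — holds.
6. q - t = 18 - 8 = 10, not 11 — fails.

Constraints 1, 3, 4, and 6 do not hold.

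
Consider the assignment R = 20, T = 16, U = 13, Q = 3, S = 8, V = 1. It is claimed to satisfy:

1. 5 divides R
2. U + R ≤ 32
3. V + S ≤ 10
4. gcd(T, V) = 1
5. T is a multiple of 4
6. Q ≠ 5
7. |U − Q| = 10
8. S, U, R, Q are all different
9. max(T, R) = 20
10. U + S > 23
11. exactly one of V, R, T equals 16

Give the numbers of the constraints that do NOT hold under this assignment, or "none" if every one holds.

The assignment fails constraints 2 and 10.

1. 20 / 5 = 4, so 5 divides 20  ✔
2. U + R = 13 + 20 = 33; 33 > 32, bound 32 not met  ✘
3. V + S = 1 + 8 = 9; 9 ≤ 10  ✔
4. gcd(16, 1) = 1  ✔
5. 16 / 4 = 4, so 4 divides 16  ✔
6. Q = 3, and 3 ≠ 5  ✔
7. |13 − 3| = 10  ✔
8. values 8, 13, 20, 3 are pairwise distinct  ✔
9. max(16, 20) = 20  ✔
10. U + S = 13 + 8 = 21; 21 ≤ 23, bound 23 not met  ✘
11. V=1, R=20, T=16; 1 of them equals 16  ✔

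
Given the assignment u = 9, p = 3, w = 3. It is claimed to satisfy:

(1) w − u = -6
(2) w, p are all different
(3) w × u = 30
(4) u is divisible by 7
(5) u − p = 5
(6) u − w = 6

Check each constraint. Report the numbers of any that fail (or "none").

(1) w − u = 3 − 9 = -6 — holds.
(2) w = p = 3, not all different — fails.
(3) w × u = 3 × 9 = 27, not 30 — fails.
(4) 9 = 7×1 + 2, so 7 does not divide 9 — fails.
(5) u − p = 9 − 3 = 6, not 5 — fails.
(6) u − w = 9 − 3 = 6 — holds.

Constraints 2, 3, 4, 5 are violated.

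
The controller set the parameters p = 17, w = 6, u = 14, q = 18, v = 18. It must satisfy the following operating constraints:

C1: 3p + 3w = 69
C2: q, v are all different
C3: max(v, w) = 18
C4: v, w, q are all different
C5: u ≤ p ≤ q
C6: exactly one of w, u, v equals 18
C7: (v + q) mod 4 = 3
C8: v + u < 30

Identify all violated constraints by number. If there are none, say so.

C1: 3p + 3w = 3(17) + 3(6) = 69 — OK.
C2: q = v = 18, not all different — violated.
C3: max(18, 6) = 18 — OK.
C4: v = q = 18, not all different — violated.
C5: values 14 ≤ 17 ≤ 18 — OK.
C6: w=6, u=14, v=18; 1 of them equals 18 — OK.
C7: v + q = 36; 36 mod 4 = 0, not 3 — violated.
C8: v + u = 18 + 14 = 32; 32 ≥ 30, bound 30 not met — violated.

The assignment fails constraints 2, 4, 7, and 8.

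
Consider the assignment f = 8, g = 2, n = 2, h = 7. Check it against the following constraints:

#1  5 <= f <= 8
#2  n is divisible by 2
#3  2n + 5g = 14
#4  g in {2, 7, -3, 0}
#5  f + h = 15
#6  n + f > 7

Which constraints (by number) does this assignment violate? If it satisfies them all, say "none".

#1 f = 8 lies in [5, 8] — OK.
#2 2 / 2 = 1, so 2 divides 2 — OK.
#3 2n + 5g = 2(2) + 5(2) = 14 — OK.
#4 g = 2 is in {2, 7, -3, 0} — OK.
#5 f + h = 8 + 7 = 15 — OK.
#6 n + f = 2 + 8 = 10; 10 > 7 — OK.

None — every constraint holds.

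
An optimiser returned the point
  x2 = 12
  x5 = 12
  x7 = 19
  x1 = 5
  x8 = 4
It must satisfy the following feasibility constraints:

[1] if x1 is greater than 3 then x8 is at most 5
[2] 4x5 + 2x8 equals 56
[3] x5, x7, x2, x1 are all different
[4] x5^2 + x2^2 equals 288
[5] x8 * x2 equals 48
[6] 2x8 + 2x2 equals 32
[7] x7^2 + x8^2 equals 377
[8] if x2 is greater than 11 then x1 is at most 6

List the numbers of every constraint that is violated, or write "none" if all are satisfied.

The assignment fails constraint 3.

[1] x1 = 5 > 3, so we need x8 ≤ 5; x8 = 4 ≤ 5 — holds.
[2] 4x5 + 2x8 = 4(12) + 2(4) = 56 — holds.
[3] x5 = x2 = 12, not all different — does not hold.
[4] x5^2 + x2^2 = 12^2 + 12^2 = 144 + 144 = 288 — holds.
[5] x8 * x2 = 4 * 12 = 48 — holds.
[6] 2x8 + 2x2 = 2(4) + 2(12) = 32 — holds.
[7] x7^2 + x8^2 = 19^2 + 4^2 = 361 + 16 = 377 — holds.
[8] x2 = 12 > 11, so we need x1 ≤ 6; x1 = 5 ≤ 6 — holds.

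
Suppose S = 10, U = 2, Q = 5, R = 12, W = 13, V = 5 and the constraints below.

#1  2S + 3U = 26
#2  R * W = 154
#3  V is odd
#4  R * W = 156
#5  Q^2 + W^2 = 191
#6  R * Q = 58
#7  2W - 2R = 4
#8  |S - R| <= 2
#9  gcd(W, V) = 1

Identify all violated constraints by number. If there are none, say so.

#1 2S + 3U = 2(10) + 3(2) = 26  true
#2 R * W = 12 * 13 = 156, not 154  false
#3 V = 5 is odd  true
#4 R * W = 12 * 13 = 156  true
#5 Q^2 + W^2 = 5^2 + 13^2 = 25 + 169 = 194, not 191  false
#6 R * Q = 12 * 5 = 60, not 58  false
#7 2W - 2R = 2(13) - 2(12) = 2, not 4  false
#8 |10 - 12| = 2; 2 ≤ 2  true
#9 gcd(13, 5) = 1  true

No — constraints 2, 5, 6, 7 are not satisfied.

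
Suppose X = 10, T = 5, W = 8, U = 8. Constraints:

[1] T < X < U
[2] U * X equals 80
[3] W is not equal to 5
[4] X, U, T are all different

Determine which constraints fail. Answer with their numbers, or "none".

[1] values 5, 10, 8; X = 10 is not < U = 8 — does not hold.
[2] U * X = 8 * 10 = 80 — holds.
[3] W = 8, and 8 ≠ 5 — holds.
[4] values 10, 8, 5 are pairwise distinct — holds.

Constraint 1 is violated.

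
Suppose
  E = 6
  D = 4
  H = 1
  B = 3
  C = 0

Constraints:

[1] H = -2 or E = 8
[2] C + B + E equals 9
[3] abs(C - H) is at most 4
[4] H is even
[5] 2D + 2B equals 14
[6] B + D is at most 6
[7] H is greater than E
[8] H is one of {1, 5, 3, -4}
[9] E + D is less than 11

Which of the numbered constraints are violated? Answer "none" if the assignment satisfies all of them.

[1] H = 1 ≠ -2 and E = 6 ≠ 8; both disjuncts false  ✘
[2] C + B + E = 0 + 3 + 6 = 9  ✔
[3] abs(0 - 1) = 1; 1 ≤ 4  ✔
[4] H = 1 is odd  ✘
[5] 2D + 2B = 2(4) + 2(3) = 14  ✔
[6] B + D = 3 + 4 = 7; 7 > 6, bound 6 not met  ✘
[7] H = 1, E = 6; 1 ≤ 6 (want >)  ✘
[8] H = 1 is in {1, 5, 3, -4}  ✔
[9] E + D = 6 + 4 = 10; 10 < 11  ✔

The assignment fails constraints 1, 4, 6, and 7.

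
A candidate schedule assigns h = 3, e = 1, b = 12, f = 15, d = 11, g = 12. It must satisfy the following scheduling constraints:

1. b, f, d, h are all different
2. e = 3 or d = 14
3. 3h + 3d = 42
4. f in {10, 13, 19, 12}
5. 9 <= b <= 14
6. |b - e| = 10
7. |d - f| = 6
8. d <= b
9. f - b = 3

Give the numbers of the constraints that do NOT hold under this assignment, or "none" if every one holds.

No — constraints 2, 4, 6, 7 are not satisfied.

1. values 12, 15, 11, 3 are pairwise distinct — satisfied.
2. e = 1 ≠ 3 and d = 11 ≠ 14; both disjuncts false — violated.
3. 3h + 3d = 3(3) + 3(11) = 42 — satisfied.
4. f = 15 is not in {10, 13, 19, 12} — violated.
5. b = 12 lies in [9, 14] — satisfied.
6. |12 - 1| = 11, not 10 — violated.
7. |11 - 15| = 4, not 6 — violated.
8. d = 11, b = 12; 11 ≤ 12 — satisfied.
9. f - b = 15 - 12 = 3 — satisfied.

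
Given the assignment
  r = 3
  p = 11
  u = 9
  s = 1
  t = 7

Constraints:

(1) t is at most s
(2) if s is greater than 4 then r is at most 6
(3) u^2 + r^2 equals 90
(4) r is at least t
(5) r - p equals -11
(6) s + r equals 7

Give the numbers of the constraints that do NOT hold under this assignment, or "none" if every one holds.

Constraints 1, 4, 5, and 6 do not hold.

(1) t = 7, s = 1; 7 > 1 (want ≤)  FAIL
(2) s = 1, not > 4; antecedent false, conditional vacuously true  OK
(3) u^2 + r^2 = 9^2 + 3^2 = 81 + 9 = 90  OK
(4) r = 3, t = 7; 3 < 7 (want ≥)  FAIL
(5) r - p = 3 - 11 = -8, not -11  FAIL
(6) s + r = 1 + 3 = 4, not 7  FAIL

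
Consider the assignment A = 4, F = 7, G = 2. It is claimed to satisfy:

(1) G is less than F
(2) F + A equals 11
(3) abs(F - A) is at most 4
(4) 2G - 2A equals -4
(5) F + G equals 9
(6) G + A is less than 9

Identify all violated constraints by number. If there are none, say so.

All constraints are satisfied.

(1) G = 2, F = 7; 2 < 7 — satisfied.
(2) F + A = 7 + 4 = 11 — satisfied.
(3) abs(7 - 4) = 3; 3 ≤ 4 — satisfied.
(4) 2G - 2A = 2(2) - 2(4) = -4 — satisfied.
(5) F + G = 7 + 2 = 9 — satisfied.
(6) G + A = 2 + 4 = 6; 6 < 9 — satisfied.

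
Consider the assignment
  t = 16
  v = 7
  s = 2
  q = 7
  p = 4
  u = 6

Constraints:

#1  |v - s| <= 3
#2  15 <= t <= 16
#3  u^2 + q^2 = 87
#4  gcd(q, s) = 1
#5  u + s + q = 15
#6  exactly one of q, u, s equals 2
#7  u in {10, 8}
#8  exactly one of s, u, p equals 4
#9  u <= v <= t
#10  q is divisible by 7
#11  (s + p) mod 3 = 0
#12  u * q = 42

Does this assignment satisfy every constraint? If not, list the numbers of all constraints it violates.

No — constraints 1, 3, and 7 are not satisfied.

#1 |7 - 2| = 5; 5 > 3, exceeds bound 3 — does not hold.
#2 t = 16 lies in [15, 16] — holds.
#3 u^2 + q^2 = 6^2 + 7^2 = 36 + 49 = 85, not 87 — does not hold.
#4 gcd(7, 2) = 1 — holds.
#5 u + s + q = 6 + 2 + 7 = 15 — holds.
#6 q=7, u=6, s=2; 1 of them equals 2 — holds.
#7 u = 6 is not in {10, 8} — does not hold.
#8 s=2, u=6, p=4; 1 of them equals 4 — holds.
#9 values 6 <= 7 <= 16 — holds.
#10 7 / 7 = 1, so 7 divides 7 — holds.
#11 s + p = 6; 6 mod 3 = 0 — holds.
#12 u * q = 6 * 7 = 42 — holds.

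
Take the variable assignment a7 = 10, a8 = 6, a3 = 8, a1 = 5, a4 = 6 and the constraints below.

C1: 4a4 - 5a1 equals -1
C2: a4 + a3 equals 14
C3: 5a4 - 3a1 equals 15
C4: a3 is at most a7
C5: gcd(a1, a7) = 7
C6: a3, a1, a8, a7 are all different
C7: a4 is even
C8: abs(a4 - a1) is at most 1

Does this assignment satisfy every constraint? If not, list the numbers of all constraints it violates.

C1: 4a4 - 5a1 = 4(6) - 5(5) = -1  OK
C2: a4 + a3 = 6 + 8 = 14  OK
C3: 5a4 - 3a1 = 5(6) - 3(5) = 15  OK
C4: a3 = 8, a7 = 10; 8 ≤ 10  OK
C5: gcd(5, 10) = 5, not 7  FAIL
C6: values 8, 5, 6, 10 are pairwise distinct  OK
C7: a4 = 6 is even  OK
C8: abs(6 - 5) = 1; 1 ≤ 1  OK

Violated: 5.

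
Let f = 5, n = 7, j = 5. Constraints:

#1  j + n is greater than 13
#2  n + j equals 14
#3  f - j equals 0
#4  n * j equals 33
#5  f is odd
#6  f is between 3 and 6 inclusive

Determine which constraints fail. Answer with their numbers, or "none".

#1 j + n = 5 + 7 = 12; 12 ≤ 13, bound 13 not met  FAIL
#2 n + j = 7 + 5 = 12, not 14  FAIL
#3 f - j = 5 - 5 = 0  OK
#4 n * j = 7 * 5 = 35, not 33  FAIL
#5 f = 5 is odd  OK
#6 f = 5 lies in [3, 6]  OK

The assignment fails constraints 1, 2, and 4.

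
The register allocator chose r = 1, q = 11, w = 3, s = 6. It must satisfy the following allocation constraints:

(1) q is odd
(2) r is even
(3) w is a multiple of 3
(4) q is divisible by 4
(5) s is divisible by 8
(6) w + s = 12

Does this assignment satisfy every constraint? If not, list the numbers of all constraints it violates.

(1) q = 11 is odd  ✔
(2) r = 1 is odd  ✘
(3) 3 / 3 = 1, so 3 divides 3  ✔
(4) 11 = 4*2 + 3, so 4 does not divide 11  ✘
(5) 6 = 8*0 + 6, so 8 does not divide 6  ✘
(6) w + s = 3 + 6 = 9, not 12  ✘

No — constraints 2, 4, 5, 6 are not satisfied.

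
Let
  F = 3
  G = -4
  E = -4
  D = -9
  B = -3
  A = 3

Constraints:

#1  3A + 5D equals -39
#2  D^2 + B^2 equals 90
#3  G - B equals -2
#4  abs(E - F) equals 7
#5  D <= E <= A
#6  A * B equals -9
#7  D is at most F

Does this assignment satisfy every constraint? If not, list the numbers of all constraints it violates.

No — constraints 1 and 3 are not satisfied.

#1 3A + 5D = 3(3) + 5(-9) = -36, not -39  fails
#2 D^2 + B^2 = (-9)^2 + (-3)^2 = 81 + 9 = 90  holds
#3 G - B = -4 - (-3) = -1, not -2  fails
#4 abs(-4 - 3) = 7  holds
#5 values -9 <= -4 <= 3  holds
#6 A * B = 3 * (-3) = -9  holds
#7 D = -9, F = 3; -9 ≤ 3  holds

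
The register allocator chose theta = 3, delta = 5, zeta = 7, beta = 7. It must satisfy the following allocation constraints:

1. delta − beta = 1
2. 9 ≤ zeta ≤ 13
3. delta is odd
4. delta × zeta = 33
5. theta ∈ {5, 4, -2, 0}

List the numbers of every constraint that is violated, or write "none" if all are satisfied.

1. delta − beta = 5 − 7 = -2, not 1 — violated.
2. zeta = 7 is outside [9, 13] — violated.
3. delta = 5 is odd — OK.
4. delta × zeta = 5 × 7 = 35, not 33 — violated.
5. theta = 3 is not in {5, 4, -2, 0} — violated.

Constraints 1, 2, 4, and 5 are violated.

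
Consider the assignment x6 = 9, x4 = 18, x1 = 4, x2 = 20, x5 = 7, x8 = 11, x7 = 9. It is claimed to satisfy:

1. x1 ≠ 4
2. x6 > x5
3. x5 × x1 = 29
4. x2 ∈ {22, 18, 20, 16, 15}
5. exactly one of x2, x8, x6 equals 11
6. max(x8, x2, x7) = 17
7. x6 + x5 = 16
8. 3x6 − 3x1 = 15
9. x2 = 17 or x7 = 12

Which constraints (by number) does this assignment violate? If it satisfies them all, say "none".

1. x1 = 4, but 4 is required to differ — does not hold.
2. x6 = 9, x5 = 7; 9 > 7 — holds.
3. x5 × x1 = 7 × 4 = 28, not 29 — does not hold.
4. x2 = 20 is in {22, 18, 20, 16, 15} — holds.
5. x2=20, x8=11, x6=9; 1 of them equals 11 — holds.
6. max(11, 20, 9) = 20, not 17 — does not hold.
7. x6 + x5 = 9 + 7 = 16 — holds.
8. 3x6 − 3x1 = 3(9) − 3(4) = 15 — holds.
9. x2 = 20 ≠ 17 and x7 = 9 ≠ 12; both disjuncts false — does not hold.

Constraints 1, 3, 6, and 9 do not hold.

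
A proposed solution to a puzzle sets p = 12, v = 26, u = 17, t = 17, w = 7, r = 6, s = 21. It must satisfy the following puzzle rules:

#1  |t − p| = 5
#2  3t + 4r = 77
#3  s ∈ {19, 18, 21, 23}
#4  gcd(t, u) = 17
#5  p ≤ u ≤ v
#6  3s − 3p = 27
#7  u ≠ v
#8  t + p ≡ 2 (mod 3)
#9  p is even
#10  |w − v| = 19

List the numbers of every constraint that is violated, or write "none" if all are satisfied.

#1 |17 − 12| = 5 — holds.
#2 3t + 4r = 3(17) + 4(6) = 75, not 77 — fails.
#3 s = 21 is in {19, 18, 21, 23} — holds.
#4 gcd(17, 17) = 17 — holds.
#5 values 12 ≤ 17 ≤ 26 — holds.
#6 3s − 3p = 3(21) − 3(12) = 27 — holds.
#7 u = 17, v = 26; distinct — holds.
#8 t + p = 29; 29 mod 3 = 2 — holds.
#9 p = 12 is even — holds.
#10 |7 − 26| = 19 — holds.

No — constraint 2 is not satisfied.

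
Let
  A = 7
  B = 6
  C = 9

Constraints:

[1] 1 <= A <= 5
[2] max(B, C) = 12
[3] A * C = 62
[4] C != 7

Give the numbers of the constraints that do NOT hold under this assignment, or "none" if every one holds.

The assignment fails constraints 1, 2, 3.

[1] A = 7 is outside [1, 5] — violated.
[2] max(6, 9) = 9, not 12 — violated.
[3] A * C = 7 * 9 = 63, not 62 — violated.
[4] C = 9, and 9 ≠ 7 — OK.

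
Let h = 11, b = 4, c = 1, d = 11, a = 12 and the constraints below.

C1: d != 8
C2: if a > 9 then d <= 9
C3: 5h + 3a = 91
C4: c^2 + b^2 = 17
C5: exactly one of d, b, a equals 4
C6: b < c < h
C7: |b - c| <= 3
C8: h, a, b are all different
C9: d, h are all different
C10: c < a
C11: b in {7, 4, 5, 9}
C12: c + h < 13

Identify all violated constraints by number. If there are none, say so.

C1: d = 11, and 11 ≠ 8 — holds.
C2: a = 12 > 9, so we need d ≤ 9; but d = 11 > 9 — fails.
C3: 5h + 3a = 5(11) + 3(12) = 91 — holds.
C4: c^2 + b^2 = 1^2 + 4^2 = 1 + 16 = 17 — holds.
C5: d=11, b=4, a=12; 1 of them equals 4 — holds.
C6: values 4, 1, 11; b = 4 is not < c = 1 — fails.
C7: |4 - 1| = 3; 3 ≤ 3 — holds.
C8: values 11, 12, 4 are pairwise distinct — holds.
C9: d = h = 11, not all different — fails.
C10: c = 1, a = 12; 1 < 12 — holds.
C11: b = 4 is in {7, 4, 5, 9} — holds.
C12: c + h = 1 + 11 = 12; 12 < 13 — holds.

The assignment fails constraints 2, 6, 9.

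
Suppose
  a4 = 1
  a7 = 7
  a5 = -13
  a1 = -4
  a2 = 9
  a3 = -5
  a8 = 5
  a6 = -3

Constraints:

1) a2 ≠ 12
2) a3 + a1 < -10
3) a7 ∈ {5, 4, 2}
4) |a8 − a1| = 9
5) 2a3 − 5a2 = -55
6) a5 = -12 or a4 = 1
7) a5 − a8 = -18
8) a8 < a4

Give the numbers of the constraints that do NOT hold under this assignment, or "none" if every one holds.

No — constraints 2, 3, and 8 are not satisfied.

1) a2 = 9, and 9 ≠ 12  yes
2) a3 + a1 = -5 + (-4) = -9; -9 ≥ -10, bound -10 not met  no
3) a7 = 7 is not in {5, 4, 2}  no
4) |5 − (-4)| = 9  yes
5) 2a3 − 5a2 = 2(-5) − 5(9) = -55  yes
6) a5 = -13 ≠ -12, but a4 = 1 = 1 (second disjunct)  yes
7) a5 − a8 = -13 − 5 = -18  yes
8) a8 = 5, a4 = 1; 5 ≥ 1 (want <)  no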